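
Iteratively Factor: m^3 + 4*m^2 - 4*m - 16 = (m - 2)*(m^2 + 6*m + 8) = (m - 2)*(m + 4)*(m + 2)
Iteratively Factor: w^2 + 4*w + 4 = (w + 2)*(w + 2)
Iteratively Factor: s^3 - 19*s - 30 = (s + 3)*(s^2 - 3*s - 10) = (s + 2)*(s + 3)*(s - 5)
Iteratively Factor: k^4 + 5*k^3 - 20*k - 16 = (k + 4)*(k^3 + k^2 - 4*k - 4) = (k + 2)*(k + 4)*(k^2 - k - 2) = (k - 2)*(k + 2)*(k + 4)*(k + 1)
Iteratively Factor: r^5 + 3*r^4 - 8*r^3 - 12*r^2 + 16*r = (r + 4)*(r^4 - r^3 - 4*r^2 + 4*r) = r*(r + 4)*(r^3 - r^2 - 4*r + 4) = r*(r + 2)*(r + 4)*(r^2 - 3*r + 2) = r*(r - 1)*(r + 2)*(r + 4)*(r - 2)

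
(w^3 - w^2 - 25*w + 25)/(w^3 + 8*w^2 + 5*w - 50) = (w^2 - 6*w + 5)/(w^2 + 3*w - 10)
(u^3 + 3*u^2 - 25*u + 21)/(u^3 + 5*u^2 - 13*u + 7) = (u - 3)/(u - 1)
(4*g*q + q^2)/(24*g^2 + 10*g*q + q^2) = q/(6*g + q)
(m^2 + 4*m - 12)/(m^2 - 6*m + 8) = (m + 6)/(m - 4)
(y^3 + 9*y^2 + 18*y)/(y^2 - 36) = y*(y + 3)/(y - 6)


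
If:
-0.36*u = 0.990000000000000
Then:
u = -2.75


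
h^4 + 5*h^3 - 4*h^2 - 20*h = h*(h - 2)*(h + 2)*(h + 5)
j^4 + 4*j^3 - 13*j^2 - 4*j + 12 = (j - 2)*(j - 1)*(j + 1)*(j + 6)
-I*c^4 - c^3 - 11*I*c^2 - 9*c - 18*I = (c - 3*I)*(c - 2*I)*(c + 3*I)*(-I*c + 1)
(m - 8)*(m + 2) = m^2 - 6*m - 16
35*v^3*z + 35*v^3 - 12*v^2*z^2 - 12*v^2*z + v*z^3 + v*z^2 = (-7*v + z)*(-5*v + z)*(v*z + v)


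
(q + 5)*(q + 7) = q^2 + 12*q + 35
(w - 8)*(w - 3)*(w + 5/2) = w^3 - 17*w^2/2 - 7*w/2 + 60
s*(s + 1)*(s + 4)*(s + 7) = s^4 + 12*s^3 + 39*s^2 + 28*s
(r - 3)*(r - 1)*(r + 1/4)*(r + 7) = r^4 + 13*r^3/4 - 97*r^2/4 + 59*r/4 + 21/4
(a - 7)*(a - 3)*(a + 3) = a^3 - 7*a^2 - 9*a + 63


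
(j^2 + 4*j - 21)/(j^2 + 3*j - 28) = (j - 3)/(j - 4)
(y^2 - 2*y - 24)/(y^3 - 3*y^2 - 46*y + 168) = (y + 4)/(y^2 + 3*y - 28)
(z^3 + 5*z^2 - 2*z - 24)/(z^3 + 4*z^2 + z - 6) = (z^2 + 2*z - 8)/(z^2 + z - 2)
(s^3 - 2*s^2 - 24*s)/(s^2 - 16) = s*(s - 6)/(s - 4)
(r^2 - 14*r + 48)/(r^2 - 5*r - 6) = (r - 8)/(r + 1)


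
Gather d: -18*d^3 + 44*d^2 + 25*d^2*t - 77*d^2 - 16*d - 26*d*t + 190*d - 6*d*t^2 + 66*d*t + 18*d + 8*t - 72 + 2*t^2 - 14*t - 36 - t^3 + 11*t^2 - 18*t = -18*d^3 + d^2*(25*t - 33) + d*(-6*t^2 + 40*t + 192) - t^3 + 13*t^2 - 24*t - 108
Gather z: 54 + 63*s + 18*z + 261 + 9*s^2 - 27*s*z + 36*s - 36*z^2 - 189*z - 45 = 9*s^2 + 99*s - 36*z^2 + z*(-27*s - 171) + 270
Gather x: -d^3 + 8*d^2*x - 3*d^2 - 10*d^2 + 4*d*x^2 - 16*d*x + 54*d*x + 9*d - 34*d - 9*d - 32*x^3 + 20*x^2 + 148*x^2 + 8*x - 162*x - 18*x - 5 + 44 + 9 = -d^3 - 13*d^2 - 34*d - 32*x^3 + x^2*(4*d + 168) + x*(8*d^2 + 38*d - 172) + 48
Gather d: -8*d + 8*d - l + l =0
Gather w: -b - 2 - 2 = -b - 4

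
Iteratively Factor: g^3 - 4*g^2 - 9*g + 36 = (g - 3)*(g^2 - g - 12) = (g - 3)*(g + 3)*(g - 4)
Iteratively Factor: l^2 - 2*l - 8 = (l - 4)*(l + 2)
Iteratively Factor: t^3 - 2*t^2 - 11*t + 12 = (t + 3)*(t^2 - 5*t + 4) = (t - 4)*(t + 3)*(t - 1)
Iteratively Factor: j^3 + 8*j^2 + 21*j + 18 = (j + 3)*(j^2 + 5*j + 6) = (j + 2)*(j + 3)*(j + 3)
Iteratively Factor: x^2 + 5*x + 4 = (x + 1)*(x + 4)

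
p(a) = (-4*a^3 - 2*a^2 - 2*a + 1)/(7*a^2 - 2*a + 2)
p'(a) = (2 - 14*a)*(-4*a^3 - 2*a^2 - 2*a + 1)/(7*a^2 - 2*a + 2)^2 + (-12*a^2 - 4*a - 2)/(7*a^2 - 2*a + 2)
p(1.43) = -1.31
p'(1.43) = -0.64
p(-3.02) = 1.38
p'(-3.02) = -0.53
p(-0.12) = 0.52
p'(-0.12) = 0.09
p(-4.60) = 2.24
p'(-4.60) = -0.56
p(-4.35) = 2.10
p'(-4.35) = -0.55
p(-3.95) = 1.88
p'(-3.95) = -0.55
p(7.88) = -4.98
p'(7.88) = -0.57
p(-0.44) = 0.43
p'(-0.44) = 0.23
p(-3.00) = 1.37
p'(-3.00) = -0.53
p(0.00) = 0.50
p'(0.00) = -0.50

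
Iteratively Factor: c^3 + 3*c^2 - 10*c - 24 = (c + 4)*(c^2 - c - 6) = (c - 3)*(c + 4)*(c + 2)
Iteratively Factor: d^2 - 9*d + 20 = (d - 4)*(d - 5)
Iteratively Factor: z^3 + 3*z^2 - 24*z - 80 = (z + 4)*(z^2 - z - 20) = (z + 4)^2*(z - 5)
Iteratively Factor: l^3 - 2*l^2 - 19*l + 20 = (l - 1)*(l^2 - l - 20) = (l - 5)*(l - 1)*(l + 4)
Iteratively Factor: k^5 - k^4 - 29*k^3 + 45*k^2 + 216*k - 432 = (k + 4)*(k^4 - 5*k^3 - 9*k^2 + 81*k - 108) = (k + 4)^2*(k^3 - 9*k^2 + 27*k - 27) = (k - 3)*(k + 4)^2*(k^2 - 6*k + 9) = (k - 3)^2*(k + 4)^2*(k - 3)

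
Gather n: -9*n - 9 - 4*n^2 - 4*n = -4*n^2 - 13*n - 9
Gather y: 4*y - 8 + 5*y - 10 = 9*y - 18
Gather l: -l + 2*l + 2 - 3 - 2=l - 3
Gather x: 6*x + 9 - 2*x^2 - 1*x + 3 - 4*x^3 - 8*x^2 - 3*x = -4*x^3 - 10*x^2 + 2*x + 12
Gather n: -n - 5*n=-6*n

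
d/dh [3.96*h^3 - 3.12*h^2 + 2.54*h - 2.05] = 11.88*h^2 - 6.24*h + 2.54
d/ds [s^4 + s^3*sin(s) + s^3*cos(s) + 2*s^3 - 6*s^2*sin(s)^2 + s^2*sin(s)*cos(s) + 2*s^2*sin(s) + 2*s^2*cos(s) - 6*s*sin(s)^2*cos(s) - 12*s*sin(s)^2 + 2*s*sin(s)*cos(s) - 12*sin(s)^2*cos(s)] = sqrt(2)*s^3*cos(s + pi/4) + 4*s^3 + s^2*sin(s) - 6*s^2*sin(2*s) + 5*s^2*cos(s) + s^2*cos(2*s) + 6*s^2 + 11*s*sin(s)/2 - 11*s*sin(2*s) - 9*s*sin(3*s)/2 + 4*s*cos(s) + 8*s*cos(2*s) - 6*s + 3*sin(s) + sin(2*s) - 9*sin(3*s) - 3*cos(s)/2 + 6*cos(2*s) + 3*cos(3*s)/2 - 6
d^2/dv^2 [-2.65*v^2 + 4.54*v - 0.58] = -5.30000000000000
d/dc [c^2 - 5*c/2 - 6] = 2*c - 5/2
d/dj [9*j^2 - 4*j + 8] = 18*j - 4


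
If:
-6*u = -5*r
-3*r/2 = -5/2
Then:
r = 5/3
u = 25/18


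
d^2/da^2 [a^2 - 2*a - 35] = 2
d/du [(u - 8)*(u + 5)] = 2*u - 3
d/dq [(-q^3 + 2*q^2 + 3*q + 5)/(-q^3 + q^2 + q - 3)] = (q^4 + 4*q^3 + 23*q^2 - 22*q - 14)/(q^6 - 2*q^5 - q^4 + 8*q^3 - 5*q^2 - 6*q + 9)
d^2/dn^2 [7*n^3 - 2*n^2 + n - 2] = 42*n - 4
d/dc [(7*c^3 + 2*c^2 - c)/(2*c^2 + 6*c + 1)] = (14*c^4 + 84*c^3 + 35*c^2 + 4*c - 1)/(4*c^4 + 24*c^3 + 40*c^2 + 12*c + 1)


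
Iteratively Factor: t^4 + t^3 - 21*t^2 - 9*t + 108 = (t + 3)*(t^3 - 2*t^2 - 15*t + 36) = (t - 3)*(t + 3)*(t^2 + t - 12) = (t - 3)*(t + 3)*(t + 4)*(t - 3)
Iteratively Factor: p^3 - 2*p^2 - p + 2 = (p - 1)*(p^2 - p - 2) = (p - 1)*(p + 1)*(p - 2)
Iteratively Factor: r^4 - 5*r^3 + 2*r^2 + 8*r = (r)*(r^3 - 5*r^2 + 2*r + 8) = r*(r - 4)*(r^2 - r - 2) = r*(r - 4)*(r + 1)*(r - 2)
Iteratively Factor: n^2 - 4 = (n - 2)*(n + 2)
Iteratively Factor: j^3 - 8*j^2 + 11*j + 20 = (j - 4)*(j^2 - 4*j - 5) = (j - 4)*(j + 1)*(j - 5)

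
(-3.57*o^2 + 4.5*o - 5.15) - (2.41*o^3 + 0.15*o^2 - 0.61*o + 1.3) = -2.41*o^3 - 3.72*o^2 + 5.11*o - 6.45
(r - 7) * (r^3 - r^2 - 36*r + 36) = r^4 - 8*r^3 - 29*r^2 + 288*r - 252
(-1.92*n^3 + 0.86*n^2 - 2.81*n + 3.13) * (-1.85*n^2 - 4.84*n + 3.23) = 3.552*n^5 + 7.7018*n^4 - 5.1655*n^3 + 10.5877*n^2 - 24.2255*n + 10.1099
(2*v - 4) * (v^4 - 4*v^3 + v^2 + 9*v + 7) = 2*v^5 - 12*v^4 + 18*v^3 + 14*v^2 - 22*v - 28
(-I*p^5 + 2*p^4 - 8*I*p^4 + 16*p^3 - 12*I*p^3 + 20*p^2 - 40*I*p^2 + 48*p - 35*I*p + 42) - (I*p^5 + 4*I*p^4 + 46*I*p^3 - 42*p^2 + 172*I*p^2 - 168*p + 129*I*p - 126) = -2*I*p^5 + 2*p^4 - 12*I*p^4 + 16*p^3 - 58*I*p^3 + 62*p^2 - 212*I*p^2 + 216*p - 164*I*p + 168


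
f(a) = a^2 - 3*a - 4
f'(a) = 2*a - 3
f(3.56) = -2.01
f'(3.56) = 4.12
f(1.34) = -6.22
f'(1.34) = -0.32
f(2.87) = -4.37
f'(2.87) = 2.74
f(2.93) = -4.21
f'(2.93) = 2.86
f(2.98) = -4.06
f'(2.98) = 2.96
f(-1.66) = 3.74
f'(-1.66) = -6.32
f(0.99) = -5.99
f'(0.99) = -1.02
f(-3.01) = 14.09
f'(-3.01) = -9.02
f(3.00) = -4.00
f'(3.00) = 3.00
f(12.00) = 104.00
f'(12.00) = 21.00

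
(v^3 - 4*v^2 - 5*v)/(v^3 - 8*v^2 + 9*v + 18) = v*(v - 5)/(v^2 - 9*v + 18)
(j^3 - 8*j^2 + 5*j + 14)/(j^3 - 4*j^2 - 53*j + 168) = (j^3 - 8*j^2 + 5*j + 14)/(j^3 - 4*j^2 - 53*j + 168)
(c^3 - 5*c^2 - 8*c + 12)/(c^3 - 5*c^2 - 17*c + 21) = (c^2 - 4*c - 12)/(c^2 - 4*c - 21)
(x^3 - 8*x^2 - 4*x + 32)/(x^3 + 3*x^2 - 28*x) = (x^3 - 8*x^2 - 4*x + 32)/(x*(x^2 + 3*x - 28))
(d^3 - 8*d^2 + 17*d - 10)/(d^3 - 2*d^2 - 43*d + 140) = (d^2 - 3*d + 2)/(d^2 + 3*d - 28)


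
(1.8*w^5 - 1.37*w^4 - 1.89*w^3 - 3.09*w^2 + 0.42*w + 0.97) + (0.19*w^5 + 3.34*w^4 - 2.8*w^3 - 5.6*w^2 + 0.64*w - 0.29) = 1.99*w^5 + 1.97*w^4 - 4.69*w^3 - 8.69*w^2 + 1.06*w + 0.68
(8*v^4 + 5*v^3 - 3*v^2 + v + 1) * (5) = 40*v^4 + 25*v^3 - 15*v^2 + 5*v + 5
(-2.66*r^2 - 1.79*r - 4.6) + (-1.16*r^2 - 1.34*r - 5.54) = -3.82*r^2 - 3.13*r - 10.14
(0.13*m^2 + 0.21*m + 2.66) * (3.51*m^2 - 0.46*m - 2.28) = 0.4563*m^4 + 0.6773*m^3 + 8.9436*m^2 - 1.7024*m - 6.0648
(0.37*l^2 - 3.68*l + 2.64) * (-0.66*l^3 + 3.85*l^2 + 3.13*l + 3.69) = -0.2442*l^5 + 3.8533*l^4 - 14.7523*l^3 + 0.0109000000000012*l^2 - 5.316*l + 9.7416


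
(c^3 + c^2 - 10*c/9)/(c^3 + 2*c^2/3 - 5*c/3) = (c - 2/3)/(c - 1)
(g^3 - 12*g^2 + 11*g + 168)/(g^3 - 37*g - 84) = (g - 8)/(g + 4)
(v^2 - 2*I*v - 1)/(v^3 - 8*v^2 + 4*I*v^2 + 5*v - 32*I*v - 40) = (v - I)/(v^2 + v*(-8 + 5*I) - 40*I)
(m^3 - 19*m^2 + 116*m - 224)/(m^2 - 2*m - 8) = (m^2 - 15*m + 56)/(m + 2)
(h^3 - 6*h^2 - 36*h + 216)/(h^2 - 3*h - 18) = (h^2 - 36)/(h + 3)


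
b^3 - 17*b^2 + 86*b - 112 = (b - 8)*(b - 7)*(b - 2)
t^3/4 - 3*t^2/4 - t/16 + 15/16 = (t/4 + 1/4)*(t - 5/2)*(t - 3/2)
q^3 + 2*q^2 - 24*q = q*(q - 4)*(q + 6)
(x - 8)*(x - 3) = x^2 - 11*x + 24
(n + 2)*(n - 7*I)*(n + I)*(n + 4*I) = n^4 + 2*n^3 - 2*I*n^3 + 31*n^2 - 4*I*n^2 + 62*n + 28*I*n + 56*I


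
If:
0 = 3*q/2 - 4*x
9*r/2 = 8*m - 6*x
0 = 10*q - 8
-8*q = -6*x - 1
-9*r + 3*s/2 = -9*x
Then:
No Solution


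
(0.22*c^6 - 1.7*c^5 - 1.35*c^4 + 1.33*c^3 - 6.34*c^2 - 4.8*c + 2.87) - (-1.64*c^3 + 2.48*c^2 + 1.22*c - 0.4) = 0.22*c^6 - 1.7*c^5 - 1.35*c^4 + 2.97*c^3 - 8.82*c^2 - 6.02*c + 3.27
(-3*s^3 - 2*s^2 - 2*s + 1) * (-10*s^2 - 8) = 30*s^5 + 20*s^4 + 44*s^3 + 6*s^2 + 16*s - 8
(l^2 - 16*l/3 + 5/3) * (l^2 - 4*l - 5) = l^4 - 28*l^3/3 + 18*l^2 + 20*l - 25/3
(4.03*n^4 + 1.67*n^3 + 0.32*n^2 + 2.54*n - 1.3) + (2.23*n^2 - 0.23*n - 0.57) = 4.03*n^4 + 1.67*n^3 + 2.55*n^2 + 2.31*n - 1.87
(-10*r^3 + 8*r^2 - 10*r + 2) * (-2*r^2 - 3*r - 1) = 20*r^5 + 14*r^4 + 6*r^3 + 18*r^2 + 4*r - 2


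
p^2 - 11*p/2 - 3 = (p - 6)*(p + 1/2)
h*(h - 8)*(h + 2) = h^3 - 6*h^2 - 16*h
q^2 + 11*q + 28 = (q + 4)*(q + 7)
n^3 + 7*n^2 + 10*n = n*(n + 2)*(n + 5)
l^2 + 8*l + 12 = (l + 2)*(l + 6)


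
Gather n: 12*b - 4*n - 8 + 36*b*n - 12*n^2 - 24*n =12*b - 12*n^2 + n*(36*b - 28) - 8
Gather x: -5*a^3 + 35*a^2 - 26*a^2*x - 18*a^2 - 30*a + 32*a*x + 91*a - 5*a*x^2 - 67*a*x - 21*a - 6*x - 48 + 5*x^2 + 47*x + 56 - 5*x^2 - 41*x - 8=-5*a^3 + 17*a^2 - 5*a*x^2 + 40*a + x*(-26*a^2 - 35*a)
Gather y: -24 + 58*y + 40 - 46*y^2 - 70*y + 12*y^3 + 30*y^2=12*y^3 - 16*y^2 - 12*y + 16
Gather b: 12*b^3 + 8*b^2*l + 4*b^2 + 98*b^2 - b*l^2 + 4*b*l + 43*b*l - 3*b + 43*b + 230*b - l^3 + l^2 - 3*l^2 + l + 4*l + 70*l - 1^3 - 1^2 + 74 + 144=12*b^3 + b^2*(8*l + 102) + b*(-l^2 + 47*l + 270) - l^3 - 2*l^2 + 75*l + 216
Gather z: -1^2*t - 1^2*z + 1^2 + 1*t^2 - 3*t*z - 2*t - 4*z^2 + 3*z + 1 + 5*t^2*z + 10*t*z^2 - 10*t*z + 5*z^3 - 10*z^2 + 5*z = t^2 - 3*t + 5*z^3 + z^2*(10*t - 14) + z*(5*t^2 - 13*t + 7) + 2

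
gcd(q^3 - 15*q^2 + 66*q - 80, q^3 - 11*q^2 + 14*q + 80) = q^2 - 13*q + 40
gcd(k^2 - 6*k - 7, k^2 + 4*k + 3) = k + 1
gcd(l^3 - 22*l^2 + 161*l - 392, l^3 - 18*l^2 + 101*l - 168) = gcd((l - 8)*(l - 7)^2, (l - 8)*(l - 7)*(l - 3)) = l^2 - 15*l + 56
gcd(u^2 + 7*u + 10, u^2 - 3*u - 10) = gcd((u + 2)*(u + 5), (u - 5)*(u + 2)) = u + 2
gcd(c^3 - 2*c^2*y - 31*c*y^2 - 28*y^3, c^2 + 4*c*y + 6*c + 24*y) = c + 4*y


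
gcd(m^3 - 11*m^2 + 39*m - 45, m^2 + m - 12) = m - 3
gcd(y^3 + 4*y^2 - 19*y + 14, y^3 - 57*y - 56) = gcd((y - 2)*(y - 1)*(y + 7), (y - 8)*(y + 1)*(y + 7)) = y + 7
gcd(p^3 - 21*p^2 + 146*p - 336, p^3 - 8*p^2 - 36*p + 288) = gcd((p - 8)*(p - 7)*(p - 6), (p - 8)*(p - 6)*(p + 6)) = p^2 - 14*p + 48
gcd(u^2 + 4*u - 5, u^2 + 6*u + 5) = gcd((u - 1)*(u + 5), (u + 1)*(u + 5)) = u + 5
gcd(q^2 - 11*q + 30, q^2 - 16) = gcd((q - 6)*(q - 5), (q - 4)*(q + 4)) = 1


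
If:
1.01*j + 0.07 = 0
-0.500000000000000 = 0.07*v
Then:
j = -0.07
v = -7.14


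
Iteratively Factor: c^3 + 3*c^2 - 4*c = (c - 1)*(c^2 + 4*c) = c*(c - 1)*(c + 4)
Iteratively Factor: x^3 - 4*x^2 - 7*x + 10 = (x + 2)*(x^2 - 6*x + 5) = (x - 1)*(x + 2)*(x - 5)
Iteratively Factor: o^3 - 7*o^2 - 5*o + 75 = (o + 3)*(o^2 - 10*o + 25) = (o - 5)*(o + 3)*(o - 5)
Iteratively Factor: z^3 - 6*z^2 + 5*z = (z - 1)*(z^2 - 5*z) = (z - 5)*(z - 1)*(z)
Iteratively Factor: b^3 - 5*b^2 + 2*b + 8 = (b - 4)*(b^2 - b - 2) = (b - 4)*(b + 1)*(b - 2)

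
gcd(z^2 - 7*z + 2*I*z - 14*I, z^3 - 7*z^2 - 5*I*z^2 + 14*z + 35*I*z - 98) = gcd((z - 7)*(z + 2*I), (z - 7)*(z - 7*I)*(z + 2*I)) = z^2 + z*(-7 + 2*I) - 14*I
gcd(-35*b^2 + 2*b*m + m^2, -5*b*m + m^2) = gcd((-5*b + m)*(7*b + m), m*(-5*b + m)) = 5*b - m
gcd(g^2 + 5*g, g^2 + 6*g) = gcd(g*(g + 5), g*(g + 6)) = g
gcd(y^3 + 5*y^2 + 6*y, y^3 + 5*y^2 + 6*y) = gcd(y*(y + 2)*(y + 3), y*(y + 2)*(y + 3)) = y^3 + 5*y^2 + 6*y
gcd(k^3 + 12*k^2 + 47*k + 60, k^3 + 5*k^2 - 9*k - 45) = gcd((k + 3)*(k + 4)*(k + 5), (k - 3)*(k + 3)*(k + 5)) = k^2 + 8*k + 15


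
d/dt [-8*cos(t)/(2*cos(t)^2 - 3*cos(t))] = -16*sin(t)/(2*cos(t) - 3)^2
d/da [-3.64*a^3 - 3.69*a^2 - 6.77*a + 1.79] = -10.92*a^2 - 7.38*a - 6.77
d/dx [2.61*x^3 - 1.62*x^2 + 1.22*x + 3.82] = 7.83*x^2 - 3.24*x + 1.22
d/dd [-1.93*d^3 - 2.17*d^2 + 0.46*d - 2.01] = -5.79*d^2 - 4.34*d + 0.46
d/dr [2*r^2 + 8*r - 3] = 4*r + 8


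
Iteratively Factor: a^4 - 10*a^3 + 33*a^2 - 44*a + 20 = (a - 1)*(a^3 - 9*a^2 + 24*a - 20) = (a - 2)*(a - 1)*(a^2 - 7*a + 10) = (a - 2)^2*(a - 1)*(a - 5)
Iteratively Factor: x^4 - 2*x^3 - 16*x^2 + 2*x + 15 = (x + 3)*(x^3 - 5*x^2 - x + 5) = (x - 5)*(x + 3)*(x^2 - 1) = (x - 5)*(x + 1)*(x + 3)*(x - 1)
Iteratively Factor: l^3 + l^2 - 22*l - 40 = (l + 4)*(l^2 - 3*l - 10) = (l - 5)*(l + 4)*(l + 2)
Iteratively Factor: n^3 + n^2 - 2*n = (n)*(n^2 + n - 2) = n*(n - 1)*(n + 2)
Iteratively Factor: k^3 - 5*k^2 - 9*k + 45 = (k - 3)*(k^2 - 2*k - 15) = (k - 5)*(k - 3)*(k + 3)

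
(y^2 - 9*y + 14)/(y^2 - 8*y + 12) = (y - 7)/(y - 6)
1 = 1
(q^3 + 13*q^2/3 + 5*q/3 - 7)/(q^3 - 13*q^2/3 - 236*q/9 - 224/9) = 3*(q^2 + 2*q - 3)/(3*q^2 - 20*q - 32)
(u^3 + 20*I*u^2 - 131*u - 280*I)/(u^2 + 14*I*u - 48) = (u^2 + 12*I*u - 35)/(u + 6*I)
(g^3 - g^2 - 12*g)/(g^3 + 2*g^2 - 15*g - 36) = g/(g + 3)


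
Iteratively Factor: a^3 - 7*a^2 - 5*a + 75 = (a - 5)*(a^2 - 2*a - 15) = (a - 5)*(a + 3)*(a - 5)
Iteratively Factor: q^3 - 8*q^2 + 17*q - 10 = (q - 1)*(q^2 - 7*q + 10) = (q - 2)*(q - 1)*(q - 5)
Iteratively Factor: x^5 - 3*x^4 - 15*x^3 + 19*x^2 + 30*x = (x)*(x^4 - 3*x^3 - 15*x^2 + 19*x + 30) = x*(x - 2)*(x^3 - x^2 - 17*x - 15) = x*(x - 2)*(x + 1)*(x^2 - 2*x - 15) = x*(x - 2)*(x + 1)*(x + 3)*(x - 5)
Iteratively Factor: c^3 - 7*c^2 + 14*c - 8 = (c - 4)*(c^2 - 3*c + 2) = (c - 4)*(c - 1)*(c - 2)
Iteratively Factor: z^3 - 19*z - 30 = (z + 2)*(z^2 - 2*z - 15) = (z - 5)*(z + 2)*(z + 3)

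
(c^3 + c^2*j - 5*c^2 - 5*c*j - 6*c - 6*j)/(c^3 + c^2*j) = 1 - 5/c - 6/c^2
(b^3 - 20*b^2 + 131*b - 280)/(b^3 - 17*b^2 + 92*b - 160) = (b - 7)/(b - 4)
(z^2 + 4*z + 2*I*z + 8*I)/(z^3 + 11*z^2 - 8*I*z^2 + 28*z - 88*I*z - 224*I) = (z + 2*I)/(z^2 + z*(7 - 8*I) - 56*I)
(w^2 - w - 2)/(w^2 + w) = (w - 2)/w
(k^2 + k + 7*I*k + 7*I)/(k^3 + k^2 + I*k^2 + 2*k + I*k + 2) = (k + 7*I)/(k^2 + I*k + 2)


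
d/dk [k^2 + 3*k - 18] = 2*k + 3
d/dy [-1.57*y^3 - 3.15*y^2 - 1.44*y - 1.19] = -4.71*y^2 - 6.3*y - 1.44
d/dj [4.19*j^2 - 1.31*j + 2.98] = 8.38*j - 1.31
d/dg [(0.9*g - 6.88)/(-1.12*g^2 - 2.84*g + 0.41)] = (1.008*g^2 - 15.4112*g - 19.1702)/(1.2544*g^4 + 6.3616*g^3 + 7.1472*g^2 - 2.3288*g + 0.1681)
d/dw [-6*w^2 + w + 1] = 1 - 12*w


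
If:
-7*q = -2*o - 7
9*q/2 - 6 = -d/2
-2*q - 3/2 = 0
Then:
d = 75/4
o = -49/8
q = -3/4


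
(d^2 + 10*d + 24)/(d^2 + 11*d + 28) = (d + 6)/(d + 7)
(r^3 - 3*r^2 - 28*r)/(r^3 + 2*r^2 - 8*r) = (r - 7)/(r - 2)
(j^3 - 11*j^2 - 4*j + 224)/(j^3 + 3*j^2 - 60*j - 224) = (j - 7)/(j + 7)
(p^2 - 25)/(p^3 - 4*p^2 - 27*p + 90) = (p - 5)/(p^2 - 9*p + 18)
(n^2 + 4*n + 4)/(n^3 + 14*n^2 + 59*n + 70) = (n + 2)/(n^2 + 12*n + 35)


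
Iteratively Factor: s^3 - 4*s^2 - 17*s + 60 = (s - 5)*(s^2 + s - 12) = (s - 5)*(s + 4)*(s - 3)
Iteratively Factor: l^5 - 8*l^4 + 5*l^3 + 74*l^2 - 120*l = (l)*(l^4 - 8*l^3 + 5*l^2 + 74*l - 120) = l*(l - 5)*(l^3 - 3*l^2 - 10*l + 24) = l*(l - 5)*(l + 3)*(l^2 - 6*l + 8) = l*(l - 5)*(l - 2)*(l + 3)*(l - 4)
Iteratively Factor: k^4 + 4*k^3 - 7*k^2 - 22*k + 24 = (k - 1)*(k^3 + 5*k^2 - 2*k - 24) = (k - 1)*(k + 4)*(k^2 + k - 6) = (k - 1)*(k + 3)*(k + 4)*(k - 2)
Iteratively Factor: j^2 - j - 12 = (j - 4)*(j + 3)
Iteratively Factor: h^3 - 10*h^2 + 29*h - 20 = (h - 4)*(h^2 - 6*h + 5) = (h - 5)*(h - 4)*(h - 1)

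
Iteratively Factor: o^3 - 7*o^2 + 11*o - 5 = (o - 1)*(o^2 - 6*o + 5) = (o - 5)*(o - 1)*(o - 1)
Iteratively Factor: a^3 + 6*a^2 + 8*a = (a + 4)*(a^2 + 2*a) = (a + 2)*(a + 4)*(a)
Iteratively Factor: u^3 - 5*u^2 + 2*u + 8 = (u + 1)*(u^2 - 6*u + 8) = (u - 4)*(u + 1)*(u - 2)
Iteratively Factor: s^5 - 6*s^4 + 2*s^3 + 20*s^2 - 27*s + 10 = (s + 2)*(s^4 - 8*s^3 + 18*s^2 - 16*s + 5) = (s - 5)*(s + 2)*(s^3 - 3*s^2 + 3*s - 1) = (s - 5)*(s - 1)*(s + 2)*(s^2 - 2*s + 1) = (s - 5)*(s - 1)^2*(s + 2)*(s - 1)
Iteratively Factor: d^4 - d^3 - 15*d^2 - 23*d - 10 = (d - 5)*(d^3 + 4*d^2 + 5*d + 2) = (d - 5)*(d + 1)*(d^2 + 3*d + 2) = (d - 5)*(d + 1)^2*(d + 2)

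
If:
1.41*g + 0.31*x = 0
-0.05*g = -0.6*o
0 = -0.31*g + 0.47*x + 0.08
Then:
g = 0.03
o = 0.00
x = -0.15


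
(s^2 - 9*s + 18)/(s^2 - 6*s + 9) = (s - 6)/(s - 3)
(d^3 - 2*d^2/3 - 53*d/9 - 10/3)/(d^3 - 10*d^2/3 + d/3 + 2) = (d + 5/3)/(d - 1)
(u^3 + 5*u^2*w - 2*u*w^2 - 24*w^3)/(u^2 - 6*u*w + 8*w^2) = (u^2 + 7*u*w + 12*w^2)/(u - 4*w)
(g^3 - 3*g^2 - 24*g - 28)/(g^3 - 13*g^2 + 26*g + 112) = (g + 2)/(g - 8)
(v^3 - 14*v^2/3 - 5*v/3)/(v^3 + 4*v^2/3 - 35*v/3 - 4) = v*(v - 5)/(v^2 + v - 12)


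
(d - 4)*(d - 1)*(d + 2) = d^3 - 3*d^2 - 6*d + 8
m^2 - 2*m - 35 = (m - 7)*(m + 5)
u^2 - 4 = (u - 2)*(u + 2)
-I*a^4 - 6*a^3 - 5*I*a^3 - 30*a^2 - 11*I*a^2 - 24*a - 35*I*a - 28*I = (a + 1)*(a + 4)*(a - 7*I)*(-I*a + 1)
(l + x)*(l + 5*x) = l^2 + 6*l*x + 5*x^2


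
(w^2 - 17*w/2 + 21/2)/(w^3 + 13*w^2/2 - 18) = (w - 7)/(w^2 + 8*w + 12)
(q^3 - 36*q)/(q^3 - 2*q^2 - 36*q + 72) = q/(q - 2)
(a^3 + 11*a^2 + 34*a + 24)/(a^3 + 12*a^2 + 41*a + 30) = (a + 4)/(a + 5)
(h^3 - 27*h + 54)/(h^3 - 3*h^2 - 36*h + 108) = (h - 3)/(h - 6)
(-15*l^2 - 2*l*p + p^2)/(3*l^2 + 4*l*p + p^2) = (-5*l + p)/(l + p)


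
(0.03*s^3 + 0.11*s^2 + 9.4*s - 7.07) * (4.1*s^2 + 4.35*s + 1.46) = 0.123*s^5 + 0.5815*s^4 + 39.0623*s^3 + 12.0636*s^2 - 17.0305*s - 10.3222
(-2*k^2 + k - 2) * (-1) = 2*k^2 - k + 2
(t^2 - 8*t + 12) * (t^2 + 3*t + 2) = t^4 - 5*t^3 - 10*t^2 + 20*t + 24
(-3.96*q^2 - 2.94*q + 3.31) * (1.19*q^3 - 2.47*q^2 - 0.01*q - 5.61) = -4.7124*q^5 + 6.2826*q^4 + 11.2403*q^3 + 14.0693*q^2 + 16.4603*q - 18.5691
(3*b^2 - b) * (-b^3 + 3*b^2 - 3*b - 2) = -3*b^5 + 10*b^4 - 12*b^3 - 3*b^2 + 2*b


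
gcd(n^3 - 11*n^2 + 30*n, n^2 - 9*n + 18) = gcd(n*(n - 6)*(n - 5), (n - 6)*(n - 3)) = n - 6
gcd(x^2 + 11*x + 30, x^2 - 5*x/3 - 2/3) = 1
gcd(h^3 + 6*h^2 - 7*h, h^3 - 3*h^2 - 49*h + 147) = h + 7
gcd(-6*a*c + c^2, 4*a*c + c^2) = c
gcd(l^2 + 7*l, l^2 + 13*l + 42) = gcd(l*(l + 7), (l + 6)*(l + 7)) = l + 7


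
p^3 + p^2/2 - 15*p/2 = p*(p - 5/2)*(p + 3)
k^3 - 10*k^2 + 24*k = k*(k - 6)*(k - 4)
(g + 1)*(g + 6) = g^2 + 7*g + 6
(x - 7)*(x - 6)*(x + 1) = x^3 - 12*x^2 + 29*x + 42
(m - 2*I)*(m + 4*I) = m^2 + 2*I*m + 8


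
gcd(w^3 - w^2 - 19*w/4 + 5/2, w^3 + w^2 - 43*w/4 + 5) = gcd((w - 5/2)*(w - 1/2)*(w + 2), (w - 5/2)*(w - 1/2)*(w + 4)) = w^2 - 3*w + 5/4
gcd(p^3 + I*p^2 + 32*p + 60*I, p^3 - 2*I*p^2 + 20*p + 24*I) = p^2 - 4*I*p + 12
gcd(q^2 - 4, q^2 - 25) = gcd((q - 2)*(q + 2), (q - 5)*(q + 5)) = 1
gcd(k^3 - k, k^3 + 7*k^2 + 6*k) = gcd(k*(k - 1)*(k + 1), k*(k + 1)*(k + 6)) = k^2 + k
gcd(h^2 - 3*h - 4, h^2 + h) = h + 1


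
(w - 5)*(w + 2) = w^2 - 3*w - 10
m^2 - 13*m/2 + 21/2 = (m - 7/2)*(m - 3)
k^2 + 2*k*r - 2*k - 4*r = (k - 2)*(k + 2*r)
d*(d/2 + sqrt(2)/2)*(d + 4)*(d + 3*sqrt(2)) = d^4/2 + 2*d^3 + 2*sqrt(2)*d^3 + 3*d^2 + 8*sqrt(2)*d^2 + 12*d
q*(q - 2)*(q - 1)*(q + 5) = q^4 + 2*q^3 - 13*q^2 + 10*q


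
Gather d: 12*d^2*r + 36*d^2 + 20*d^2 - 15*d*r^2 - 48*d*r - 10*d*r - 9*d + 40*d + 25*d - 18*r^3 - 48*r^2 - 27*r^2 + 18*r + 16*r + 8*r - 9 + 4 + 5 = d^2*(12*r + 56) + d*(-15*r^2 - 58*r + 56) - 18*r^3 - 75*r^2 + 42*r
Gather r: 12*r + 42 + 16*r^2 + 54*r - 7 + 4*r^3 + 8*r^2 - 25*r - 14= 4*r^3 + 24*r^2 + 41*r + 21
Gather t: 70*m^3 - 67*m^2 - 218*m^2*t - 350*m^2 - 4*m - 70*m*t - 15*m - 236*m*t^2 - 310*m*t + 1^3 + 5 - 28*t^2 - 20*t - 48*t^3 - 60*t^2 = 70*m^3 - 417*m^2 - 19*m - 48*t^3 + t^2*(-236*m - 88) + t*(-218*m^2 - 380*m - 20) + 6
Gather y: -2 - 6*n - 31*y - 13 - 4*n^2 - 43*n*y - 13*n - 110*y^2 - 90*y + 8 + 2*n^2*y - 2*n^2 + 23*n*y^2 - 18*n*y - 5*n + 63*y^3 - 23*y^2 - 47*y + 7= -6*n^2 - 24*n + 63*y^3 + y^2*(23*n - 133) + y*(2*n^2 - 61*n - 168)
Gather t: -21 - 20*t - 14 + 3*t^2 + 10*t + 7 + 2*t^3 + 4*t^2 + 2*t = 2*t^3 + 7*t^2 - 8*t - 28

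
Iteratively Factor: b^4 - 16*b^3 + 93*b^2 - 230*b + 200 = (b - 5)*(b^3 - 11*b^2 + 38*b - 40) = (b - 5)*(b - 4)*(b^2 - 7*b + 10) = (b - 5)*(b - 4)*(b - 2)*(b - 5)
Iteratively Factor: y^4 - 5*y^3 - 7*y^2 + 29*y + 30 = (y - 5)*(y^3 - 7*y - 6) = (y - 5)*(y + 2)*(y^2 - 2*y - 3) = (y - 5)*(y + 1)*(y + 2)*(y - 3)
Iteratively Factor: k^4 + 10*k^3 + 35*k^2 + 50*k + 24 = (k + 2)*(k^3 + 8*k^2 + 19*k + 12) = (k + 2)*(k + 4)*(k^2 + 4*k + 3) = (k + 2)*(k + 3)*(k + 4)*(k + 1)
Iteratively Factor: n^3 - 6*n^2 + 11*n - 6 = (n - 2)*(n^2 - 4*n + 3) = (n - 3)*(n - 2)*(n - 1)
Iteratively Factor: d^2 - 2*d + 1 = (d - 1)*(d - 1)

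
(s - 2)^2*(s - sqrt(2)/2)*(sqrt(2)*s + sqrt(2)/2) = sqrt(2)*s^4 - 7*sqrt(2)*s^3/2 - s^3 + 2*sqrt(2)*s^2 + 7*s^2/2 - 2*s + 2*sqrt(2)*s - 2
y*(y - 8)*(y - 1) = y^3 - 9*y^2 + 8*y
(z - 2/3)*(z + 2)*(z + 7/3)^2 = z^4 + 6*z^3 + 31*z^2/3 + 28*z/27 - 196/27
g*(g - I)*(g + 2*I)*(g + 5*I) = g^4 + 6*I*g^3 - 3*g^2 + 10*I*g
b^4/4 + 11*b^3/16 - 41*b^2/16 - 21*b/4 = b*(b/4 + 1)*(b - 3)*(b + 7/4)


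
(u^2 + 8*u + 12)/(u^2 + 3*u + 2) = (u + 6)/(u + 1)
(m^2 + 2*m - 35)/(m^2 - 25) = (m + 7)/(m + 5)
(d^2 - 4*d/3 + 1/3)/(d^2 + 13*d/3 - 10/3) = (3*d^2 - 4*d + 1)/(3*d^2 + 13*d - 10)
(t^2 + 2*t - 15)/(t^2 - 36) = (t^2 + 2*t - 15)/(t^2 - 36)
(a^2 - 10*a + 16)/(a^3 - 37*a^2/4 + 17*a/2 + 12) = 4/(4*a + 3)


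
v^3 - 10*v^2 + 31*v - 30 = (v - 5)*(v - 3)*(v - 2)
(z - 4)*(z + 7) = z^2 + 3*z - 28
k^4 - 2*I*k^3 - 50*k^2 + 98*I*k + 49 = (k - 7)*(k + 7)*(k - I)^2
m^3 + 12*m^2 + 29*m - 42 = (m - 1)*(m + 6)*(m + 7)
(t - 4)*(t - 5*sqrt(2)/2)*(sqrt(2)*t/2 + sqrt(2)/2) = sqrt(2)*t^3/2 - 5*t^2/2 - 3*sqrt(2)*t^2/2 - 2*sqrt(2)*t + 15*t/2 + 10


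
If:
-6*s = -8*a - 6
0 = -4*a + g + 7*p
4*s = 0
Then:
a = -3/4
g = -7*p - 3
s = 0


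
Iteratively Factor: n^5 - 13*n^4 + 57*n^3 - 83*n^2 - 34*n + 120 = (n - 5)*(n^4 - 8*n^3 + 17*n^2 + 2*n - 24) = (n - 5)*(n - 4)*(n^3 - 4*n^2 + n + 6) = (n - 5)*(n - 4)*(n - 2)*(n^2 - 2*n - 3) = (n - 5)*(n - 4)*(n - 2)*(n + 1)*(n - 3)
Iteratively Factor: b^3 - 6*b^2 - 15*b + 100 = (b - 5)*(b^2 - b - 20) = (b - 5)*(b + 4)*(b - 5)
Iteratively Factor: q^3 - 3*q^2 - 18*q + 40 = (q + 4)*(q^2 - 7*q + 10) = (q - 2)*(q + 4)*(q - 5)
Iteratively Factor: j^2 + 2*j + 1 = (j + 1)*(j + 1)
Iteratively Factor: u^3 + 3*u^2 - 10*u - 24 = (u + 4)*(u^2 - u - 6) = (u + 2)*(u + 4)*(u - 3)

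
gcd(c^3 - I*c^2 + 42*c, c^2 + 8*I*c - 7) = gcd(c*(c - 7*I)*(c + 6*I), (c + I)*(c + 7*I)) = 1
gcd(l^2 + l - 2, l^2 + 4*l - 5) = l - 1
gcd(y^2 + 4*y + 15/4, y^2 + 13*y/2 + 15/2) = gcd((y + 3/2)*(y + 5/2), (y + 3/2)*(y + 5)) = y + 3/2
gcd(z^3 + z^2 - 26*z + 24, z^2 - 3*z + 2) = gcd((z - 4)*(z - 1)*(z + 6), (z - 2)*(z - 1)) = z - 1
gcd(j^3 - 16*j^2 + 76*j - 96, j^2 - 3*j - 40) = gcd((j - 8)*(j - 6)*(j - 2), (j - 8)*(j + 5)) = j - 8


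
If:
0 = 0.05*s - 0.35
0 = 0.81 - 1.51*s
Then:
No Solution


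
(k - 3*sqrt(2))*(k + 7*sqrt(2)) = k^2 + 4*sqrt(2)*k - 42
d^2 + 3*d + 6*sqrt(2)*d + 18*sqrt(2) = (d + 3)*(d + 6*sqrt(2))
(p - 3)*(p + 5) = p^2 + 2*p - 15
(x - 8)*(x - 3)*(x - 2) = x^3 - 13*x^2 + 46*x - 48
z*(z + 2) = z^2 + 2*z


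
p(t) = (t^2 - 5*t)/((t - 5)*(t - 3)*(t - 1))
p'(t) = (2*t - 5)/((t - 5)*(t - 3)*(t - 1)) - (t^2 - 5*t)/((t - 5)*(t - 3)*(t - 1)^2) - (t^2 - 5*t)/((t - 5)*(t - 3)^2*(t - 1)) - (t^2 - 5*t)/((t - 5)^2*(t - 3)*(t - 1))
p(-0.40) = -0.08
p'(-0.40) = 0.13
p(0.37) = 0.22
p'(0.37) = 1.04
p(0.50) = 0.40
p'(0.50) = 1.76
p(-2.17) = -0.13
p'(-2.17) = -0.01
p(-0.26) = -0.06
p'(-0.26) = 0.17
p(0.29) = 0.15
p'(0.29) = 0.79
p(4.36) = 0.95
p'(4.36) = -0.77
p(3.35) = 4.07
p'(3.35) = -12.15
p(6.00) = 0.40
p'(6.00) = -0.15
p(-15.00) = -0.05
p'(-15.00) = 0.00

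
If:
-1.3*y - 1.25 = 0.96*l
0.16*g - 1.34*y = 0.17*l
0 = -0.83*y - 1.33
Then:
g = -12.50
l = 0.87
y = -1.60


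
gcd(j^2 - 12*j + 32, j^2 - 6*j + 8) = j - 4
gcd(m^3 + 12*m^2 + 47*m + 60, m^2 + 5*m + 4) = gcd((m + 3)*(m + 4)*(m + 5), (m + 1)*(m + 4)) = m + 4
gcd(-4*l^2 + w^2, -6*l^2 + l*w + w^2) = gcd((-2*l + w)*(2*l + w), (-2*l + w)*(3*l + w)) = -2*l + w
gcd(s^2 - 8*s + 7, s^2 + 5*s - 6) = s - 1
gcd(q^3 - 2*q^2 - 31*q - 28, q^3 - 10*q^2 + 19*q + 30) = q + 1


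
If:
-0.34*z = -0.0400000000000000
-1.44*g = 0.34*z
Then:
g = -0.03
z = 0.12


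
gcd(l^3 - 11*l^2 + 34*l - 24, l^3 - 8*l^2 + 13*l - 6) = l^2 - 7*l + 6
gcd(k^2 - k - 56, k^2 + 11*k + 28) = k + 7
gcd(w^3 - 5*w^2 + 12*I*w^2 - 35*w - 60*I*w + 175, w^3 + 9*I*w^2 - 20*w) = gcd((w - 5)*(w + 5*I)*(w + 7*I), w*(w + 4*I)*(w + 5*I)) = w + 5*I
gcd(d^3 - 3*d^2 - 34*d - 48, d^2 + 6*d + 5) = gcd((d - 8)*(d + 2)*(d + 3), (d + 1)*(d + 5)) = 1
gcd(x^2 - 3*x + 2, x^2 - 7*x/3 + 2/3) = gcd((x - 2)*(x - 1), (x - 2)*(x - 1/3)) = x - 2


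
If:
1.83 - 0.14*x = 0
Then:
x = 13.07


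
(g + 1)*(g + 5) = g^2 + 6*g + 5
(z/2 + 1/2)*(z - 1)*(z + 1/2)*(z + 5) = z^4/2 + 11*z^3/4 + 3*z^2/4 - 11*z/4 - 5/4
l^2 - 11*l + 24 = (l - 8)*(l - 3)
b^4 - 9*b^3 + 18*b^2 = b^2*(b - 6)*(b - 3)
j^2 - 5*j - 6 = (j - 6)*(j + 1)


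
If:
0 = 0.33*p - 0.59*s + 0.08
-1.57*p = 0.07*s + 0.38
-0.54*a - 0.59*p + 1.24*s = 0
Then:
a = 0.26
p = -0.24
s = 0.00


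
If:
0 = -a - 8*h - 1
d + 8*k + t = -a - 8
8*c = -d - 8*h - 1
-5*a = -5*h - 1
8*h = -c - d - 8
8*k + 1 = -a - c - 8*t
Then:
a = 1/15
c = 1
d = -119/15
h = -2/15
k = 1/56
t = -29/105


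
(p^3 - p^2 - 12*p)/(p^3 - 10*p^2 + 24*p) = (p + 3)/(p - 6)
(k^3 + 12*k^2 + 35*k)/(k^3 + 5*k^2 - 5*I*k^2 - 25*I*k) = (k + 7)/(k - 5*I)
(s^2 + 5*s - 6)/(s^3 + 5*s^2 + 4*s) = (s^2 + 5*s - 6)/(s*(s^2 + 5*s + 4))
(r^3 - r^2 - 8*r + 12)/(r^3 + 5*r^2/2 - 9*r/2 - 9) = 2*(r - 2)/(2*r + 3)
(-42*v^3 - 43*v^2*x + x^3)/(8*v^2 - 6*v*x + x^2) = (-42*v^3 - 43*v^2*x + x^3)/(8*v^2 - 6*v*x + x^2)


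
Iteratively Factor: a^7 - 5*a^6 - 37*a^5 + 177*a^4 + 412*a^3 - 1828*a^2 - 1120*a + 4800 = (a - 5)*(a^6 - 37*a^4 - 8*a^3 + 372*a^2 + 32*a - 960) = (a - 5)^2*(a^5 + 5*a^4 - 12*a^3 - 68*a^2 + 32*a + 192) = (a - 5)^2*(a + 4)*(a^4 + a^3 - 16*a^2 - 4*a + 48) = (a - 5)^2*(a + 2)*(a + 4)*(a^3 - a^2 - 14*a + 24) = (a - 5)^2*(a - 3)*(a + 2)*(a + 4)*(a^2 + 2*a - 8) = (a - 5)^2*(a - 3)*(a - 2)*(a + 2)*(a + 4)*(a + 4)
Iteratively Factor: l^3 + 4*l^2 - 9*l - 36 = (l + 3)*(l^2 + l - 12) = (l - 3)*(l + 3)*(l + 4)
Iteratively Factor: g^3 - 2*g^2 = (g - 2)*(g^2) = g*(g - 2)*(g)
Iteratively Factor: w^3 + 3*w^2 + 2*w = (w + 1)*(w^2 + 2*w) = (w + 1)*(w + 2)*(w)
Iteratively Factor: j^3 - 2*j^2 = (j)*(j^2 - 2*j) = j^2*(j - 2)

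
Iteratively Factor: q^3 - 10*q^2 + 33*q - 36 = (q - 3)*(q^2 - 7*q + 12) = (q - 4)*(q - 3)*(q - 3)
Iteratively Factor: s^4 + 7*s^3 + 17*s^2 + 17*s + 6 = (s + 2)*(s^3 + 5*s^2 + 7*s + 3) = (s + 1)*(s + 2)*(s^2 + 4*s + 3) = (s + 1)*(s + 2)*(s + 3)*(s + 1)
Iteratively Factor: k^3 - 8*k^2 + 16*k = (k)*(k^2 - 8*k + 16) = k*(k - 4)*(k - 4)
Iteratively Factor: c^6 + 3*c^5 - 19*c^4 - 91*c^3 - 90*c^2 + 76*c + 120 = (c + 2)*(c^5 + c^4 - 21*c^3 - 49*c^2 + 8*c + 60) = (c - 1)*(c + 2)*(c^4 + 2*c^3 - 19*c^2 - 68*c - 60) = (c - 1)*(c + 2)^2*(c^3 - 19*c - 30) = (c - 5)*(c - 1)*(c + 2)^2*(c^2 + 5*c + 6) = (c - 5)*(c - 1)*(c + 2)^3*(c + 3)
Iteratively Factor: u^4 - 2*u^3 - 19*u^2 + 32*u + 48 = (u - 4)*(u^3 + 2*u^2 - 11*u - 12) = (u - 4)*(u + 4)*(u^2 - 2*u - 3) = (u - 4)*(u - 3)*(u + 4)*(u + 1)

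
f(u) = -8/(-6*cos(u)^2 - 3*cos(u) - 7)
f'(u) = -8*(-12*sin(u)*cos(u) - 3*sin(u))/(-6*cos(u)^2 - 3*cos(u) - 7)^2 = 24*(4*cos(u) + 1)*sin(u)/(6*cos(u)^2 + 3*cos(u) + 7)^2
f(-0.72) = 0.63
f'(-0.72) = -0.40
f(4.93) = 1.01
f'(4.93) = -0.69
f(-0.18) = 0.51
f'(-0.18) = -0.09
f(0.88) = 0.71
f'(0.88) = 0.51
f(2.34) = 1.02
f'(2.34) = -0.50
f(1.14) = 0.86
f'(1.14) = 0.67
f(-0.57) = 0.58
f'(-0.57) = -0.30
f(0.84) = 0.69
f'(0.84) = 0.48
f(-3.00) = 0.81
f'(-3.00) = 0.10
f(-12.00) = 0.58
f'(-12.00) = 0.30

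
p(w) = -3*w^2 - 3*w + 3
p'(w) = -6*w - 3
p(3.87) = -53.54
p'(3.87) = -26.22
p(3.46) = -43.29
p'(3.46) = -23.76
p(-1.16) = 2.44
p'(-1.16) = 3.96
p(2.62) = -25.45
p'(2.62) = -18.72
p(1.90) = -13.53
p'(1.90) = -14.40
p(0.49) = 0.81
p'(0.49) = -5.94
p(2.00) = -15.00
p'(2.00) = -15.00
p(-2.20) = -4.92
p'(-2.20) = 10.20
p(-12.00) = -393.00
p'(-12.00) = 69.00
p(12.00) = -465.00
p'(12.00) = -75.00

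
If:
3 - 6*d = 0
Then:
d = 1/2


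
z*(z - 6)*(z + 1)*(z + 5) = z^4 - 31*z^2 - 30*z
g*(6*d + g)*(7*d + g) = 42*d^2*g + 13*d*g^2 + g^3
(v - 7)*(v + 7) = v^2 - 49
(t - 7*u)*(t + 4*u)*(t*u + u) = t^3*u - 3*t^2*u^2 + t^2*u - 28*t*u^3 - 3*t*u^2 - 28*u^3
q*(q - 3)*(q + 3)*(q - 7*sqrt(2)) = q^4 - 7*sqrt(2)*q^3 - 9*q^2 + 63*sqrt(2)*q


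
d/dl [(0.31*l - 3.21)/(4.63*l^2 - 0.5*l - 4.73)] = (-1.4353*l^2 + 29.7246*l - 3.0713)/(21.4369*l^4 - 4.63*l^3 - 43.5498*l^2 + 4.73*l + 22.3729)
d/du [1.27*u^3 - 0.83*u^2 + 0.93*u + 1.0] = 3.81*u^2 - 1.66*u + 0.93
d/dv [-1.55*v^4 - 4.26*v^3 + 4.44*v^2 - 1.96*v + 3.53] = -6.2*v^3 - 12.78*v^2 + 8.88*v - 1.96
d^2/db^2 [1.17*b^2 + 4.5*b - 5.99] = 2.34000000000000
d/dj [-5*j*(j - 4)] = 20 - 10*j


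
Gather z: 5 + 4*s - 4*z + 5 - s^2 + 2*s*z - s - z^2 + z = -s^2 + 3*s - z^2 + z*(2*s - 3) + 10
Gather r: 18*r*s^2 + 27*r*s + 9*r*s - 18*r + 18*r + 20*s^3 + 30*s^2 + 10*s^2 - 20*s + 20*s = r*(18*s^2 + 36*s) + 20*s^3 + 40*s^2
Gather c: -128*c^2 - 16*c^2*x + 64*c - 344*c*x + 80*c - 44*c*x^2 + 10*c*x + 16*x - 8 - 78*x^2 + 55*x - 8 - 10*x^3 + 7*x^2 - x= c^2*(-16*x - 128) + c*(-44*x^2 - 334*x + 144) - 10*x^3 - 71*x^2 + 70*x - 16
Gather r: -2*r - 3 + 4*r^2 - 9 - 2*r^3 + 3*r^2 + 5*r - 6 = -2*r^3 + 7*r^2 + 3*r - 18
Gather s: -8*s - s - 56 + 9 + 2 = -9*s - 45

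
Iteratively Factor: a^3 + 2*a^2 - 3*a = (a)*(a^2 + 2*a - 3) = a*(a + 3)*(a - 1)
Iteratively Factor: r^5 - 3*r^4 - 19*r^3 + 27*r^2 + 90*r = (r)*(r^4 - 3*r^3 - 19*r^2 + 27*r + 90) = r*(r + 3)*(r^3 - 6*r^2 - r + 30) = r*(r + 2)*(r + 3)*(r^2 - 8*r + 15) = r*(r - 5)*(r + 2)*(r + 3)*(r - 3)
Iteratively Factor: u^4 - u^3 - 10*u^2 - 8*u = (u + 2)*(u^3 - 3*u^2 - 4*u) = (u - 4)*(u + 2)*(u^2 + u) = (u - 4)*(u + 1)*(u + 2)*(u)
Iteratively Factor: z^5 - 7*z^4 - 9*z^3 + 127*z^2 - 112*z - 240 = (z + 4)*(z^4 - 11*z^3 + 35*z^2 - 13*z - 60) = (z - 4)*(z + 4)*(z^3 - 7*z^2 + 7*z + 15) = (z - 4)*(z - 3)*(z + 4)*(z^2 - 4*z - 5) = (z - 5)*(z - 4)*(z - 3)*(z + 4)*(z + 1)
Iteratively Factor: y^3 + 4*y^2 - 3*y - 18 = (y - 2)*(y^2 + 6*y + 9) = (y - 2)*(y + 3)*(y + 3)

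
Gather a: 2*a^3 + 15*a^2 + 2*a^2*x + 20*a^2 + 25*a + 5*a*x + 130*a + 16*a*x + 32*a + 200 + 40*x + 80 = 2*a^3 + a^2*(2*x + 35) + a*(21*x + 187) + 40*x + 280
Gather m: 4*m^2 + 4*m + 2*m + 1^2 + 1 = 4*m^2 + 6*m + 2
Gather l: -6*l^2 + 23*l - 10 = -6*l^2 + 23*l - 10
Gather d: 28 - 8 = 20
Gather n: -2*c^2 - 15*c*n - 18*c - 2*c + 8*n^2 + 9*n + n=-2*c^2 - 20*c + 8*n^2 + n*(10 - 15*c)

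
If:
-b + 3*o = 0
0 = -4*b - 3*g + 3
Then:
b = 3*o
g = 1 - 4*o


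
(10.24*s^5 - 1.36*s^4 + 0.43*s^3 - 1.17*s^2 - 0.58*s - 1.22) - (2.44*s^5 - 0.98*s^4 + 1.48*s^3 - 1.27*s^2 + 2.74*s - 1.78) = 7.8*s^5 - 0.38*s^4 - 1.05*s^3 + 0.1*s^2 - 3.32*s + 0.56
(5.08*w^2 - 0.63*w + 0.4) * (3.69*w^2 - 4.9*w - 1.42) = 18.7452*w^4 - 27.2167*w^3 - 2.6506*w^2 - 1.0654*w - 0.568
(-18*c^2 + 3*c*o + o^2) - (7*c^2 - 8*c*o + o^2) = -25*c^2 + 11*c*o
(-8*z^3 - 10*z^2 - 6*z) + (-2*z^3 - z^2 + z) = -10*z^3 - 11*z^2 - 5*z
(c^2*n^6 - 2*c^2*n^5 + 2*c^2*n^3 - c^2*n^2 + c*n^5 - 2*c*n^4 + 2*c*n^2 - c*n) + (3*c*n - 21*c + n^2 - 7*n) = c^2*n^6 - 2*c^2*n^5 + 2*c^2*n^3 - c^2*n^2 + c*n^5 - 2*c*n^4 + 2*c*n^2 + 2*c*n - 21*c + n^2 - 7*n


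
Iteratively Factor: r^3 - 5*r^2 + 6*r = (r - 2)*(r^2 - 3*r) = r*(r - 2)*(r - 3)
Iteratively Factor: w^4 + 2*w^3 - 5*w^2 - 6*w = (w - 2)*(w^3 + 4*w^2 + 3*w) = (w - 2)*(w + 3)*(w^2 + w) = (w - 2)*(w + 1)*(w + 3)*(w)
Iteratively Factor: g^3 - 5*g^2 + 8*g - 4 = (g - 1)*(g^2 - 4*g + 4) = (g - 2)*(g - 1)*(g - 2)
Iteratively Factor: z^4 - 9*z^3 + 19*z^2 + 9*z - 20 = (z - 1)*(z^3 - 8*z^2 + 11*z + 20) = (z - 1)*(z + 1)*(z^2 - 9*z + 20) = (z - 4)*(z - 1)*(z + 1)*(z - 5)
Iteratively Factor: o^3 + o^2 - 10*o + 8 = (o + 4)*(o^2 - 3*o + 2) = (o - 2)*(o + 4)*(o - 1)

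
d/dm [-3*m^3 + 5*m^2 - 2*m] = -9*m^2 + 10*m - 2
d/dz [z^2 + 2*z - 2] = 2*z + 2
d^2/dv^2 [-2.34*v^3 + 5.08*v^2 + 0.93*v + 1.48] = 10.16 - 14.04*v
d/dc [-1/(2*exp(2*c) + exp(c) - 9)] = (4*exp(c) + 1)*exp(c)/(2*exp(2*c) + exp(c) - 9)^2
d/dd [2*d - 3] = 2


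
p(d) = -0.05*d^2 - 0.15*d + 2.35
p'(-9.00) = 0.75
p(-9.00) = -0.35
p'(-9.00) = 0.75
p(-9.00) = -0.35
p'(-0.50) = -0.10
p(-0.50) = 2.41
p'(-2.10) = 0.06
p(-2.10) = 2.44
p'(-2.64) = 0.11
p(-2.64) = 2.40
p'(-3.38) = 0.19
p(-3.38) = 2.29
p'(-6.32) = 0.48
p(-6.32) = 1.30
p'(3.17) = -0.47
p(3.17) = 1.37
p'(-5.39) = 0.39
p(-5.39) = 1.71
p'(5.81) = -0.73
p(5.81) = -0.21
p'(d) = -0.1*d - 0.15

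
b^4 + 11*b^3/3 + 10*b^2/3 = b^2*(b + 5/3)*(b + 2)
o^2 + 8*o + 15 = (o + 3)*(o + 5)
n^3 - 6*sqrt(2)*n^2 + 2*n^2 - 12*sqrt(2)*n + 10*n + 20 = (n + 2)*(n - 5*sqrt(2))*(n - sqrt(2))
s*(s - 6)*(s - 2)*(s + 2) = s^4 - 6*s^3 - 4*s^2 + 24*s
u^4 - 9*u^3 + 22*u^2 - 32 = (u - 4)^2*(u - 2)*(u + 1)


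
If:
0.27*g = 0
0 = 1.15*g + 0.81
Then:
No Solution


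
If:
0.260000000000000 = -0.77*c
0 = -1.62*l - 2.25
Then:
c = -0.34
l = -1.39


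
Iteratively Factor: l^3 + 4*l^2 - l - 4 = (l - 1)*(l^2 + 5*l + 4) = (l - 1)*(l + 4)*(l + 1)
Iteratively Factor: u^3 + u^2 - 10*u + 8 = (u + 4)*(u^2 - 3*u + 2) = (u - 2)*(u + 4)*(u - 1)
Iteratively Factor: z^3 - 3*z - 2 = (z - 2)*(z^2 + 2*z + 1) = (z - 2)*(z + 1)*(z + 1)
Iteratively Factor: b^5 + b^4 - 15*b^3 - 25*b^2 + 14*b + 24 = (b - 4)*(b^4 + 5*b^3 + 5*b^2 - 5*b - 6) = (b - 4)*(b + 1)*(b^3 + 4*b^2 + b - 6) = (b - 4)*(b + 1)*(b + 2)*(b^2 + 2*b - 3) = (b - 4)*(b - 1)*(b + 1)*(b + 2)*(b + 3)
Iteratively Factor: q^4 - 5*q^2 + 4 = (q - 2)*(q^3 + 2*q^2 - q - 2) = (q - 2)*(q + 2)*(q^2 - 1) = (q - 2)*(q - 1)*(q + 2)*(q + 1)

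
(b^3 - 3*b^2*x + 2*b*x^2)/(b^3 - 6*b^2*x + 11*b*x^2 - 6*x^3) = b/(b - 3*x)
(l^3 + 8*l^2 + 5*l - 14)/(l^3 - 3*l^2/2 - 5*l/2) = 2*(-l^3 - 8*l^2 - 5*l + 14)/(l*(-2*l^2 + 3*l + 5))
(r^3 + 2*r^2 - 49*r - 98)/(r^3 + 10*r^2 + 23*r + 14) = (r - 7)/(r + 1)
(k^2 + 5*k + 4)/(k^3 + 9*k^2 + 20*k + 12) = (k + 4)/(k^2 + 8*k + 12)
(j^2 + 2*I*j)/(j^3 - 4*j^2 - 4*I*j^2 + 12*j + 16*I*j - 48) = j/(j^2 + j*(-4 - 6*I) + 24*I)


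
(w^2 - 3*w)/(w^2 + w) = (w - 3)/(w + 1)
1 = 1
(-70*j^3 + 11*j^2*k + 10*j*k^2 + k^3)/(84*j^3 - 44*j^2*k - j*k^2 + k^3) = (-5*j - k)/(6*j - k)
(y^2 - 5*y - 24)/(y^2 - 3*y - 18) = (y - 8)/(y - 6)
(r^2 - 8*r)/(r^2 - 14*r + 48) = r/(r - 6)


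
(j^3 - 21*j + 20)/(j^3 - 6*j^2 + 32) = (j^2 + 4*j - 5)/(j^2 - 2*j - 8)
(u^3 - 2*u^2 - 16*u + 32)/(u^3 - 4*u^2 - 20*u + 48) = (u - 4)/(u - 6)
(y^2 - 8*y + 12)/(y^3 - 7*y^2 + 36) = (y - 2)/(y^2 - y - 6)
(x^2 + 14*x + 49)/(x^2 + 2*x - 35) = (x + 7)/(x - 5)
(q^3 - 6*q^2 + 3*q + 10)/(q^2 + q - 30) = (q^2 - q - 2)/(q + 6)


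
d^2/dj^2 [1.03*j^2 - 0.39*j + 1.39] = 2.06000000000000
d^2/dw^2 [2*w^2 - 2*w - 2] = 4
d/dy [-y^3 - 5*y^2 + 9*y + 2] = -3*y^2 - 10*y + 9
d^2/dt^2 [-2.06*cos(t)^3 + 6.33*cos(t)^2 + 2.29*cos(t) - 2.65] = -0.744999999999999*cos(t) - 12.66*cos(2*t) + 4.635*cos(3*t)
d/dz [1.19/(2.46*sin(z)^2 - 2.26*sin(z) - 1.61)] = (2.6894 - 5.8548*sin(z))*cos(z)/(-2.46*sin(z)^2 + 2.26*sin(z) + 1.61)^2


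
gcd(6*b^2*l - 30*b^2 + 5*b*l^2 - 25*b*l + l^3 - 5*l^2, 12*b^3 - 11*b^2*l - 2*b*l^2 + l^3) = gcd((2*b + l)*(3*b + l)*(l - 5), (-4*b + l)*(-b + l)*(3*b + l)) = 3*b + l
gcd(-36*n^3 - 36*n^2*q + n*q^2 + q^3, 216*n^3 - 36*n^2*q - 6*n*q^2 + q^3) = -36*n^2 + q^2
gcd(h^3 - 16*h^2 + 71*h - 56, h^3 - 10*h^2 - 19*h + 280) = h^2 - 15*h + 56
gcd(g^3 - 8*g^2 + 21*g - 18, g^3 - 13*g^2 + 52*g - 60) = g - 2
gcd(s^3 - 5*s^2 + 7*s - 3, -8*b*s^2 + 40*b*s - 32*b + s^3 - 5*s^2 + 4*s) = s - 1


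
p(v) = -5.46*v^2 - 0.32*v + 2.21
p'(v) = -10.92*v - 0.32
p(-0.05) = 2.21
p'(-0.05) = 0.23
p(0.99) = -3.46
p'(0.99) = -11.13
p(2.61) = -35.82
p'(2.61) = -28.82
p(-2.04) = -19.86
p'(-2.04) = 21.96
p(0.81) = -1.63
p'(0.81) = -9.17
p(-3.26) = -54.77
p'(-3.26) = 35.28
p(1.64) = -13.00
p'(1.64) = -18.23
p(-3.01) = -46.29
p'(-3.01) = 32.55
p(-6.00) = -192.43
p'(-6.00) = 65.20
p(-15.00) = -1221.49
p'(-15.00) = 163.48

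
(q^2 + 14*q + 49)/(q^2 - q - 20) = (q^2 + 14*q + 49)/(q^2 - q - 20)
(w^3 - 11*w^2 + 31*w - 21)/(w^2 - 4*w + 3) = w - 7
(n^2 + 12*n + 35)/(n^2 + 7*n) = (n + 5)/n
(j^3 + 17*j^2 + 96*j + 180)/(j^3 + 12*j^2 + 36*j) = (j + 5)/j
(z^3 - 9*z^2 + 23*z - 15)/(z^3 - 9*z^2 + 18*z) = (z^2 - 6*z + 5)/(z*(z - 6))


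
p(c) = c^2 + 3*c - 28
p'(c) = 2*c + 3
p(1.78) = -19.49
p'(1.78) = 6.56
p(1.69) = -20.07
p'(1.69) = 6.38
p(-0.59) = -29.42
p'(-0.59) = 1.82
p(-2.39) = -29.46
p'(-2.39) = -1.78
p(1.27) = -22.58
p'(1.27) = 5.54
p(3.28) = -7.40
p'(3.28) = 9.56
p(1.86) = -18.96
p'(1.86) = 6.72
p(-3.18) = -27.43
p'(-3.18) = -3.36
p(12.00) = 152.00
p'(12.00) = 27.00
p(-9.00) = 26.00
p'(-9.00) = -15.00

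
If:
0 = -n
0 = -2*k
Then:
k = 0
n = 0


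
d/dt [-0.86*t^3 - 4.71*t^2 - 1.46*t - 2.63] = -2.58*t^2 - 9.42*t - 1.46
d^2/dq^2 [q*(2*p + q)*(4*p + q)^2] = 64*p^2 + 60*p*q + 12*q^2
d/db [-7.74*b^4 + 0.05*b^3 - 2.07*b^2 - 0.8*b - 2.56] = -30.96*b^3 + 0.15*b^2 - 4.14*b - 0.8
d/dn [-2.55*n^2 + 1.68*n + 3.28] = 1.68 - 5.1*n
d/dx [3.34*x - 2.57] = 3.34000000000000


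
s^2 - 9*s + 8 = (s - 8)*(s - 1)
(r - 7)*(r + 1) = r^2 - 6*r - 7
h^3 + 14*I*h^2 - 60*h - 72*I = (h + 2*I)*(h + 6*I)^2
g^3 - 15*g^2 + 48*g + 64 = (g - 8)^2*(g + 1)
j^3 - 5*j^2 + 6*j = j*(j - 3)*(j - 2)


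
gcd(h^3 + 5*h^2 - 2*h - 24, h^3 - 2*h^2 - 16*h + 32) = h^2 + 2*h - 8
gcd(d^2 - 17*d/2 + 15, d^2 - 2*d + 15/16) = 1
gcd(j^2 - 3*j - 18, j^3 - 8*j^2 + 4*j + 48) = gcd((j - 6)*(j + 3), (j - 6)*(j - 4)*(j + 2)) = j - 6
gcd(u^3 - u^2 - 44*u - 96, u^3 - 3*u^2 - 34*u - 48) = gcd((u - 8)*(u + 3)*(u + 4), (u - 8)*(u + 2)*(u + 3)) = u^2 - 5*u - 24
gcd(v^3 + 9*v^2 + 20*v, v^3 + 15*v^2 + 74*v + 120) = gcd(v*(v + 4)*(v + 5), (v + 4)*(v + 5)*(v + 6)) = v^2 + 9*v + 20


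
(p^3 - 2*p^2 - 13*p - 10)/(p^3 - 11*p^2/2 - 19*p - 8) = 2*(p^2 - 4*p - 5)/(2*p^2 - 15*p - 8)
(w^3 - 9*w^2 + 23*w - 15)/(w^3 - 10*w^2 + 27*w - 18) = (w - 5)/(w - 6)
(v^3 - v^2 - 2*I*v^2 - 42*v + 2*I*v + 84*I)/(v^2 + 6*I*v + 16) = (v^2 - v - 42)/(v + 8*I)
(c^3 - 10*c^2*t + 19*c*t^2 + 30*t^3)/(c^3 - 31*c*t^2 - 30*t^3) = (c - 5*t)/(c + 5*t)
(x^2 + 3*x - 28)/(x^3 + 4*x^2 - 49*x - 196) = (x - 4)/(x^2 - 3*x - 28)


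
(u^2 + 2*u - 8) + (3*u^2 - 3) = 4*u^2 + 2*u - 11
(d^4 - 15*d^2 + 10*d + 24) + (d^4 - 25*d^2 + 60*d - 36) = 2*d^4 - 40*d^2 + 70*d - 12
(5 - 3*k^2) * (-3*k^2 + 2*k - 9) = 9*k^4 - 6*k^3 + 12*k^2 + 10*k - 45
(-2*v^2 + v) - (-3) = -2*v^2 + v + 3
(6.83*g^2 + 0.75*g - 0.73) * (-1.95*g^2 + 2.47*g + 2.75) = -13.3185*g^4 + 15.4076*g^3 + 22.0585*g^2 + 0.2594*g - 2.0075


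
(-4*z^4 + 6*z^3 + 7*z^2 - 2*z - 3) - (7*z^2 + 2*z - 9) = -4*z^4 + 6*z^3 - 4*z + 6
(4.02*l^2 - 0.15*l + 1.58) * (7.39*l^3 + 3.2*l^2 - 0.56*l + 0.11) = 29.7078*l^5 + 11.7555*l^4 + 8.945*l^3 + 5.5822*l^2 - 0.9013*l + 0.1738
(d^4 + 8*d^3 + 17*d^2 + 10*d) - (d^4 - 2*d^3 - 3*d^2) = 10*d^3 + 20*d^2 + 10*d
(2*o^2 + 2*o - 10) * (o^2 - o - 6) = 2*o^4 - 24*o^2 - 2*o + 60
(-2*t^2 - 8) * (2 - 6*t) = 12*t^3 - 4*t^2 + 48*t - 16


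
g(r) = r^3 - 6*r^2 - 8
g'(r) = 3*r^2 - 12*r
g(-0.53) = -9.83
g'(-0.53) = 7.20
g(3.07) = -35.61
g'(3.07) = -8.57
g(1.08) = -13.74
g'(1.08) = -9.46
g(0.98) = -12.82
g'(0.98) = -8.88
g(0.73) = -10.81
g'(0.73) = -7.16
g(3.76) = -39.67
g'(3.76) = -2.71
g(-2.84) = -79.30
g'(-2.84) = 58.28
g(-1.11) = -16.76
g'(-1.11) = 17.02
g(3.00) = -35.00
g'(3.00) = -9.00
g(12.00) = 856.00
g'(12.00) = 288.00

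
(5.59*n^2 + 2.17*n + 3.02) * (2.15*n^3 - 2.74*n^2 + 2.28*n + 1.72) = 12.0185*n^5 - 10.6511*n^4 + 13.2924*n^3 + 6.2876*n^2 + 10.618*n + 5.1944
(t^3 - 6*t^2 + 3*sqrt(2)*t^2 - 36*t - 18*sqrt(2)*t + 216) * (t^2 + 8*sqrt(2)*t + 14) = t^5 - 6*t^4 + 11*sqrt(2)*t^4 - 66*sqrt(2)*t^3 + 26*t^3 - 246*sqrt(2)*t^2 - 156*t^2 - 504*t + 1476*sqrt(2)*t + 3024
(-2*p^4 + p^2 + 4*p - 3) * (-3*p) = 6*p^5 - 3*p^3 - 12*p^2 + 9*p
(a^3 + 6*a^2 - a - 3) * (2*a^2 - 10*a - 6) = 2*a^5 + 2*a^4 - 68*a^3 - 32*a^2 + 36*a + 18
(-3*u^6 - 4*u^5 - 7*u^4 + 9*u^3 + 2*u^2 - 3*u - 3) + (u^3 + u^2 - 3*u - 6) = -3*u^6 - 4*u^5 - 7*u^4 + 10*u^3 + 3*u^2 - 6*u - 9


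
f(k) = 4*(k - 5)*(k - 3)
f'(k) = 8*k - 32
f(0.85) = 35.69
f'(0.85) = -25.20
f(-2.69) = 175.02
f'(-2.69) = -53.52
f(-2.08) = 143.87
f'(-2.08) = -48.64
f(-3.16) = 201.06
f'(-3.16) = -57.28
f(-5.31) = 342.70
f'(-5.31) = -74.48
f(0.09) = 57.15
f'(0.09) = -31.28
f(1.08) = 30.11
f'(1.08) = -23.36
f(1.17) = 28.04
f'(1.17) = -22.64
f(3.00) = 0.00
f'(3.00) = -8.00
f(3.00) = 0.00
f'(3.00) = -8.00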